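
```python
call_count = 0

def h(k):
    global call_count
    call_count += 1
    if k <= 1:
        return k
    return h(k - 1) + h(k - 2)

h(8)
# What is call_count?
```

Calls(k) = 1 + Calls(k-1) + Calls(k-2); Calls(0)=Calls(1)=1. For k=8 this gives 67.

Answer: 67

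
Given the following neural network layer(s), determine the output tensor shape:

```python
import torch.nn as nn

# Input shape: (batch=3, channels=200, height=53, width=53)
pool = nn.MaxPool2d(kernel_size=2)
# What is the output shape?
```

Input: (3, 200, 53, 53) -> Output: (3, 200, 26, 26)

Answer: (3, 200, 26, 26)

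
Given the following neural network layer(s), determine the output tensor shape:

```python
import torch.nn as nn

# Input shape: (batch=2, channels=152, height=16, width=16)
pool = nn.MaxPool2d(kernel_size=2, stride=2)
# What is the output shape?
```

Input: (2, 152, 16, 16) -> Output: (2, 152, 8, 8)

Answer: (2, 152, 8, 8)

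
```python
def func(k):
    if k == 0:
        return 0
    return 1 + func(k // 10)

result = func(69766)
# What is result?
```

Count of digits of 69766: 5

Answer: 5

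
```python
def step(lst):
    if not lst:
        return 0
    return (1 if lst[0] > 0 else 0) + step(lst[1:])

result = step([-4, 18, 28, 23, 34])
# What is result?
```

Count of positive elements in [-4, 18, 28, 23, 34] = 4

Answer: 4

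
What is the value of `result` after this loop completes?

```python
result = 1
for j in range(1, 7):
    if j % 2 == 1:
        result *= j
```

Product of odd numbers 1 to 6
`result` takes the values: 1 → 3 → 15

Answer: 15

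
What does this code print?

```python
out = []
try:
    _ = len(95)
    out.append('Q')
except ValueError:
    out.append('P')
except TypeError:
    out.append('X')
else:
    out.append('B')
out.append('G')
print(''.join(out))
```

Execution trace: 'X' (except TypeError) → 'G' (after the try/except). Output: XG

Answer: XG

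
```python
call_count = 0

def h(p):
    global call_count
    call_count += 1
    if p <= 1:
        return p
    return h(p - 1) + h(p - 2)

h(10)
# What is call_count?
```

Calls(p) = 1 + Calls(p-1) + Calls(p-2); Calls(0)=Calls(1)=1. For p=10 this gives 177.

Answer: 177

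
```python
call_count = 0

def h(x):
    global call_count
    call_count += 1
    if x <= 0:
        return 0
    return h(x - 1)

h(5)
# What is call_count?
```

Linear recursion stepping by 1: 6 calls from x=5 down to ≤0.

Answer: 6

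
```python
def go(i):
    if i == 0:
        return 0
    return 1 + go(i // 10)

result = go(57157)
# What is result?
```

Count of digits of 57157: 5

Answer: 5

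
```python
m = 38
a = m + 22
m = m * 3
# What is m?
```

Trace:
`m = 38` → m = 38
`a = m + 22` → a = 60
`m = m * 3` → m = 114
So m = 114

Answer: 114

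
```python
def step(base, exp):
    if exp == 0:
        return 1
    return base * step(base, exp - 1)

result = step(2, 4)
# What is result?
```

step(2, 4) = 2 * 2 * 2 * 2 = 16

Answer: 16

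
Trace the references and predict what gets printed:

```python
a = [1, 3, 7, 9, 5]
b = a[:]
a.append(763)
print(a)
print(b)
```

Key concept: slice [:] creates copy.
Step by step:
`a = [1, 3, 7, 9, 5]` → a = [1, 3, 7, 9, 5]
`b = a[:]` → b = [1, 3, 7, 9, 5]
`a.append(763)` → a = [1, 3, 7, 9, 5, 763]
`print(a)` → prints [1, 3, 7, 9, 5, 763]
`print(b)` → prints [1, 3, 7, 9, 5]

Answer:
[1, 3, 7, 9, 5, 763]
[1, 3, 7, 9, 5]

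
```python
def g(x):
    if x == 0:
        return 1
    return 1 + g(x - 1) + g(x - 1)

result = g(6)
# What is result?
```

g(x) = 1 + 2·g(x-1), g(0)=1. Closed form: (1+1)·2^6 - 1 = 127.

Answer: 127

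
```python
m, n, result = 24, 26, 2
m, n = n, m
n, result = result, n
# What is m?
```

Trace:
`m, n, result = 24, 26, 2` → m = 24; n = 26; result = 2
`m, n = n, m` → m = 26; n = 24
`n, result = result, n` → n = 2; result = 24
So m = 26

Answer: 26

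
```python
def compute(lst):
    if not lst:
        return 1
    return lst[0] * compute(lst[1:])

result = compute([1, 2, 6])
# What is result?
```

Product over [1, 2, 6] = 1 * 2 * 6 = 12

Answer: 12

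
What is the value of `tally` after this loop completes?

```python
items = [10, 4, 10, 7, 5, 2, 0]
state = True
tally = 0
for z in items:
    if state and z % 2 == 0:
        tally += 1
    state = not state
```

Count even values at even positions
`tally` takes the values: 0 → 1 → 2 → 3

Answer: 3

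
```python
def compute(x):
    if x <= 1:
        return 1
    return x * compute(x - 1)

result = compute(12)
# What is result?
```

compute(12) = 12 * 11 * 10 * 9 * 8 * 7 * 6 * 5 * 4 * 3 * 2 * 1 = 479001600

Answer: 479001600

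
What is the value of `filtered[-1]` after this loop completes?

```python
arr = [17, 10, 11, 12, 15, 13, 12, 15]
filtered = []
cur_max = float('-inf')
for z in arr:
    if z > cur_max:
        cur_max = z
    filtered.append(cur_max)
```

Running max ends at 17
`filtered` takes the values: [] → [17] → [17, 17] → [17, 17, 17] → [17, 17, 17, 17] → [17, 17, 17, 17, 17] → [17, 17, 17, 17, 17, 17] → [17, 17, 17, 17, 17, 17, 17] → [17, 17, 17, 17, 17, 17, 17, 17]
So `filtered[-1]` = 17

Answer: 17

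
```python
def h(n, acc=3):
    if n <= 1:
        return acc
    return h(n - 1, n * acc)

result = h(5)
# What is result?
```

Accumulator trace (n, acc): (5, 3) -> (4, 15) -> (3, 60) -> (2, 180) -> (1, 360) -> return 360

Answer: 360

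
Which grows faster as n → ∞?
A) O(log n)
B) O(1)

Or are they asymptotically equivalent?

O(log n) vs O(1): Higher order terms dominate.

Answer: A) O(log n) grows faster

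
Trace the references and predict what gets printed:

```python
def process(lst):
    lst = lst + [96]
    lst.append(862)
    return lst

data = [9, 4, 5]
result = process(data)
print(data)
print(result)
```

Key concept: rebinding parameter vs mutation.
Step by step:
`data = [9, 4, 5]` → data = [9, 4, 5]
`result = process(data)` → result = [9, 4, 5, 96, 862]
`print(data)` → prints [9, 4, 5]
`print(result)` → prints [9, 4, 5, 96, 862]

Answer:
[9, 4, 5]
[9, 4, 5, 96, 862]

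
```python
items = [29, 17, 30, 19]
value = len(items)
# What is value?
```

Trace:
`items = [29, 17, 30, 19]` → items = [29, 17, 30, 19]
`value = len(items)` → value = 4
So value = 4

Answer: 4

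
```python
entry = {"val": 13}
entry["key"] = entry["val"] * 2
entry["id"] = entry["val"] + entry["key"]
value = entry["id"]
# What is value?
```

Trace:
`entry = {"val": 13}` → entry = {'val': 13}
`entry["key"] = entry["val"] * 2` → entry = {'val': 13, 'key': 26}
`entry["id"] = entry["val"] + entry["key"]` → entry = {'val': 13, 'key': 26, 'id': 39}
`value = entry["id"]` → value = 39
So value = 39

Answer: 39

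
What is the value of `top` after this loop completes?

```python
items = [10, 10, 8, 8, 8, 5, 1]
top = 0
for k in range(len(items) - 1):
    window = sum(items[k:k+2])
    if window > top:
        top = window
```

Max sum of 2-element window in [10, 10, 8, 8, 8, 5, 1]
`top` takes the values: 0 → 20

Answer: 20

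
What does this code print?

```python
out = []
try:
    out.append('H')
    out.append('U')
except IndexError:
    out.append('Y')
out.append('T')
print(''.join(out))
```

Execution trace: 'H' (try body) → 'U' (try body, no exception) → 'T' (after the try/except). Output: HUT

Answer: HUT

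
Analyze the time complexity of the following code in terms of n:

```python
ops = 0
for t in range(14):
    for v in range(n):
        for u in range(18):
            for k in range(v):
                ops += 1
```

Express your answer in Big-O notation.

Each loop level contributes: 1 × n × 1 × n. Multiplying the contributions gives O(n^2).

Answer: O(n^2)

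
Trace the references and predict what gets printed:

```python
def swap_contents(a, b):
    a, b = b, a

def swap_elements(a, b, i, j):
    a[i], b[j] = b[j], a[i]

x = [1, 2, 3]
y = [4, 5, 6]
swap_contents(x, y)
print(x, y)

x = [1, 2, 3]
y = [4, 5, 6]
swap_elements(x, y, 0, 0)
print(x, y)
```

Key concept: parameter rebinding vs mutation.
Step by step:
`x = [1, 2, 3]` → x = [1, 2, 3]
`y = [4, 5, 6]` → y = [4, 5, 6]
`swap_contents(x, y)` → no visible change to tracked variables
`print(x, y)` → prints [1, 2, 3] [4, 5, 6]
`x = [1, 2, 3]` → x = [1, 2, 3]
`y = [4, 5, 6]` → y = [4, 5, 6]
`swap_elements(x, y, 0, 0)` → x = [4, 2, 3]; y = [1, 5, 6]
`print(x, y)` → prints [4, 2, 3] [1, 5, 6]

Answer:
[1, 2, 3] [4, 5, 6]
[4, 2, 3] [1, 5, 6]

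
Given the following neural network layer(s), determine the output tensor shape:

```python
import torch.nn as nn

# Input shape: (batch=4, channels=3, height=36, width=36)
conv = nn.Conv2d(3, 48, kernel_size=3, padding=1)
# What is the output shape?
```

Input: (4, 3, 36, 36) -> Output: (4, 48, 36, 36)

Answer: (4, 48, 36, 36)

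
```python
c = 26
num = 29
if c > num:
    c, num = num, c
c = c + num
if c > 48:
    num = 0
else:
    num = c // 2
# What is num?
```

Trace:
`c = 26` → c = 26
`num = 29` → num = 29
`if c > num: ...` → c > num is False → no variable changes
`c = c + num` → c = 55
`if c > 48: ...` → c > 48 is True → num = 0
So num = 0

Answer: 0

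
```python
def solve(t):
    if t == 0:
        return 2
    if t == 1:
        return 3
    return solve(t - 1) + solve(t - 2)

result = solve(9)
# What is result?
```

Build up from base cases: solve(0)=2, solve(1)=3, solve(2)=5, solve(3)=8, solve(4)=13, solve(5)=21, solve(6)=34, ..., solve(9)=144

Answer: 144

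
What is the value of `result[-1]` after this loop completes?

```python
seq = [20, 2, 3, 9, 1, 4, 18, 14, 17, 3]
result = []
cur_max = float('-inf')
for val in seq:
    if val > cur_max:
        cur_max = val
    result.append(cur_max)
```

Running max ends at 20
`result` takes the values: [] → [20] → [20, 20] → [20, 20, 20] → [20, 20, 20, 20] → [20, 20, 20, 20, 20] → [20, 20, 20, 20, 20, 20] → [20, 20, 20, 20, 20, 20, 20] → [20, 20, 20, 20, 20, 20, 20, 20] → [20, 20, 20, 20, 20, 20, 20, 20, 20] → [20, 20, 20, 20, 20, 20, 20, 20, 20, 20]
So `result[-1]` = 20

Answer: 20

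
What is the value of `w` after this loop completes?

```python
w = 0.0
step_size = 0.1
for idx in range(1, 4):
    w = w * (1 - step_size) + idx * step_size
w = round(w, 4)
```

Moving average with lr=0.1
`w` takes the values: 0.0 → 0.1 → 0.29 → 0.561

Answer: 0.561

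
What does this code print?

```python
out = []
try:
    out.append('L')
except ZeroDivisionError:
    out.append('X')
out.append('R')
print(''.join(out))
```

Execution trace: 'L' (try body, no exception) → 'R' (after the try/except). Output: LR

Answer: LR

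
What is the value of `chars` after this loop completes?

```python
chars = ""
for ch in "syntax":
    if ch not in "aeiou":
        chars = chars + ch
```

Remove vowels from 'syntax'
`chars` takes the values: "" → "s" → "sy" → "syn" → "synt" → "syntx"

Answer: "syntx"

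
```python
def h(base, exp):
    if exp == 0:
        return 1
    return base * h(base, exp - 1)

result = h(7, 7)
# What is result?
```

h(7, 7) = 7 * 7 * 7 * 7 * 7 * 7 * 7 = 823543

Answer: 823543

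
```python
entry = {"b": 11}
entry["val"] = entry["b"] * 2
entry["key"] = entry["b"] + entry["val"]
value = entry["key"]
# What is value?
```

Trace:
`entry = {"b": 11}` → entry = {'b': 11}
`entry["val"] = entry["b"] * 2` → entry = {'b': 11, 'val': 22}
`entry["key"] = entry["b"] + entry["val"]` → entry = {'b': 11, 'val': 22, 'key': 33}
`value = entry["key"]` → value = 33
So value = 33

Answer: 33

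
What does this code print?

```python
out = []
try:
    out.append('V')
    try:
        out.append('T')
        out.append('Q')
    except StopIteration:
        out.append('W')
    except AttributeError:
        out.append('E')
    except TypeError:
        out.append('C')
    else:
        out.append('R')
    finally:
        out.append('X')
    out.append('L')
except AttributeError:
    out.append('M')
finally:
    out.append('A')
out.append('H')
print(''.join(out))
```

Execution trace: 'V' (try body) → 'T' (inner try body) → 'Q' (inner try body, no exception) → 'R' (inner else) → 'X' (inner finally) → 'L' (try body, no exception) → 'A' (finally) → 'H' (after the try/except). Output: VTQRXLAH

Answer: VTQRXLAH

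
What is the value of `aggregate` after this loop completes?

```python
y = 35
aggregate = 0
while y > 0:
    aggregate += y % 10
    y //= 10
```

Sum digits of 35
`aggregate` takes the values: 0 → 5 → 8

Answer: 8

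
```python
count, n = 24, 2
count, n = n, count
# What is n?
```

Trace:
`count, n = 24, 2` → count = 24; n = 2
`count, n = n, count` → count = 2; n = 24
So n = 24

Answer: 24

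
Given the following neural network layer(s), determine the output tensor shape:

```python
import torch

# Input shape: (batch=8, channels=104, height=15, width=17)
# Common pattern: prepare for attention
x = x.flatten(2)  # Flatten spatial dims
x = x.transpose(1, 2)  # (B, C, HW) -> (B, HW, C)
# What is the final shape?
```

Input: (8, 104, 15, 17) -> after flatten(2): (8, 104, 255) -> Output: (8, 255, 104)

Answer: (8, 255, 104)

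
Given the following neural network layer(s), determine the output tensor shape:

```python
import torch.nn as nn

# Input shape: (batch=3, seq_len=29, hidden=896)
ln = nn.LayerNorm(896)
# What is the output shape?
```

Input: (3, 29, 896) -> Output: (3, 29, 896)

Answer: (3, 29, 896)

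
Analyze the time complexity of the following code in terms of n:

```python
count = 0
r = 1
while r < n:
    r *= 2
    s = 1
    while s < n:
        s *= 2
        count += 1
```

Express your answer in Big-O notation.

Each loop level contributes: log n × log n. Multiplying the contributions gives O(log² n).

Answer: O(log² n)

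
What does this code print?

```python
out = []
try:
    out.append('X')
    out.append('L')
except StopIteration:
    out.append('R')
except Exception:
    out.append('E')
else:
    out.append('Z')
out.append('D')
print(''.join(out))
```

Execution trace: 'X' (try body) → 'L' (try body, no exception) → 'Z' (else) → 'D' (after the try/except). Output: XLZD

Answer: XLZD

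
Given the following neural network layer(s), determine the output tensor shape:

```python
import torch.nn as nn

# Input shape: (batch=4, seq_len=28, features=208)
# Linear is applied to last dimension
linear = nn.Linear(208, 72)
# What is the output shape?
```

Input: (4, 28, 208) -> Output: (4, 28, 72)

Answer: (4, 28, 72)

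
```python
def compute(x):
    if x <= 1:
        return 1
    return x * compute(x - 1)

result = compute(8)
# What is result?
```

compute(8) = 8 * 7 * 6 * 5 * 4 * 3 * 2 * 1 = 40320

Answer: 40320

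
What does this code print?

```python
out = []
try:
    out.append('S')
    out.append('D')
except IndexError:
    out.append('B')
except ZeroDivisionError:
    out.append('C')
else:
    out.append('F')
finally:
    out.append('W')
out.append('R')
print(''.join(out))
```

Execution trace: 'S' (try body) → 'D' (try body, no exception) → 'F' (else) → 'W' (finally) → 'R' (after the try/except). Output: SDFWR

Answer: SDFWR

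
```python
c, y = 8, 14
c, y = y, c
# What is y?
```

Trace:
`c, y = 8, 14` → c = 8; y = 14
`c, y = y, c` → c = 14; y = 8
So y = 8

Answer: 8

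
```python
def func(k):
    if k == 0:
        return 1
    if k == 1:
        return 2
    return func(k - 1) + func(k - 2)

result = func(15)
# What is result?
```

Build up from base cases: func(0)=1, func(1)=2, func(2)=3, func(3)=5, func(4)=8, func(5)=13, func(6)=21, ..., func(15)=1597

Answer: 1597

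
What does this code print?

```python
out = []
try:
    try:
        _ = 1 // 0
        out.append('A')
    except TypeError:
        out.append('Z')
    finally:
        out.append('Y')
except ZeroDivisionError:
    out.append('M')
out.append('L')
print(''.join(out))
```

Execution trace: 'Y' (finally) → 'M' (outer except ZeroDivisionError) → 'L' (after the try/except). Output: YML

Answer: YML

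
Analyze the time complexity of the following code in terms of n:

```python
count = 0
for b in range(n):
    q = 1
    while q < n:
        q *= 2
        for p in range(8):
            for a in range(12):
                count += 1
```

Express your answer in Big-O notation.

Each loop level contributes: n × log n × 1 × 1. Multiplying the contributions gives O(n log n).

Answer: O(n log n)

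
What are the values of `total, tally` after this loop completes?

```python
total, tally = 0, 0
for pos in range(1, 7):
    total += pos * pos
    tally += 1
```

Sum of squares and count
`total, tally` takes the values: (0, 0) → (1, 0) → (1, 1) → (5, 1) → (5, 2) → (14, 2) → (14, 3) → (30, 3) → (30, 4) → (55, 4) → (55, 5) → (91, 5) → (91, 6)

Answer: 91, 6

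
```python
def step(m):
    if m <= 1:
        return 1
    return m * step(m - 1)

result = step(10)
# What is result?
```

step(10) = 10 * 9 * 8 * 7 * 6 * 5 * 4 * 3 * 2 * 1 = 3628800

Answer: 3628800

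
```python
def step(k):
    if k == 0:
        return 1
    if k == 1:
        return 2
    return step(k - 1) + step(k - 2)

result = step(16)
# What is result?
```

Build up from base cases: step(0)=1, step(1)=2, step(2)=3, step(3)=5, step(4)=8, step(5)=13, step(6)=21, ..., step(16)=2584

Answer: 2584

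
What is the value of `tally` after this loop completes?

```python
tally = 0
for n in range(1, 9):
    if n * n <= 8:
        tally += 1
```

Count numbers where n² ≤ 8
`tally` takes the values: 0 → 1 → 2

Answer: 2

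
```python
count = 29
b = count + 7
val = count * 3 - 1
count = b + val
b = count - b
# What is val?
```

Trace:
`count = 29` → count = 29
`b = count + 7` → b = 36
`val = count * 3 - 1` → val = 86
`count = b + val` → count = 122
`b = count - b` → b = 86
So val = 86

Answer: 86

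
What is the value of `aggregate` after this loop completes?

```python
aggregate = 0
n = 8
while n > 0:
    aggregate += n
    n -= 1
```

Sum 8 down to 1
`aggregate` takes the values: 0 → 8 → 15 → 21 → 26 → 30 → 33 → 35 → 36

Answer: 36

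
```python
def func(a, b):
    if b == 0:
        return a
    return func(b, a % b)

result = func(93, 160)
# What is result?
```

func(93, 160) -> func(160, 93) -> func(93, 67) -> func(67, 26) -> func(26, 15) -> func(15, 11) -> func(11, 4) -> func(4, 3) -> func(3, 1) -> func(1, 0) -> 1

Answer: 1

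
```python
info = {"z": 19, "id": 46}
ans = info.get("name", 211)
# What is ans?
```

Trace:
`info = {"z": 19, "id": 46}` → info = {'z': 19, 'id': 46}
`ans = info.get("name", 211)` → ans = 211
So ans = 211

Answer: 211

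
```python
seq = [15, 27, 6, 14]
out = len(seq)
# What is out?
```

Trace:
`seq = [15, 27, 6, 14]` → seq = [15, 27, 6, 14]
`out = len(seq)` → out = 4
So out = 4

Answer: 4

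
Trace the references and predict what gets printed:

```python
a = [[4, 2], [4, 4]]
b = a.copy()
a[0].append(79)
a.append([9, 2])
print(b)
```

Key concept: shallow copy with nested lists.
Step by step:
`a = [[4, 2], [4, 4]]` → a = [[4, 2], [4, 4]]
`b = a.copy()` → b = [[4, 2], [4, 4]]
`a[0].append(79)` → a = [[4, 2, 79], [4, 4]]; b = [[4, 2, 79], [4, 4]]
`a.append([9, 2])` → a = [[4, 2, 79], [4, 4], [9, 2]]
`print(b)` → prints [[4, 2, 79], [4, 4]]

Answer: [[4, 2, 79], [4, 4]]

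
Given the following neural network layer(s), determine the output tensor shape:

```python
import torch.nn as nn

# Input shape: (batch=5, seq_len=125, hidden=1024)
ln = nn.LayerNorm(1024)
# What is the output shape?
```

Input: (5, 125, 1024) -> Output: (5, 125, 1024)

Answer: (5, 125, 1024)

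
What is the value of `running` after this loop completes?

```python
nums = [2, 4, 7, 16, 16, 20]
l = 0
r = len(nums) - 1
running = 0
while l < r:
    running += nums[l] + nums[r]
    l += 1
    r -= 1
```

Sum of pairs from ends
`running` takes the values: 0 → 22 → 42 → 65

Answer: 65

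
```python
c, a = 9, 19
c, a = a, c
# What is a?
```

Trace:
`c, a = 9, 19` → c = 9; a = 19
`c, a = a, c` → c = 19; a = 9
So a = 9

Answer: 9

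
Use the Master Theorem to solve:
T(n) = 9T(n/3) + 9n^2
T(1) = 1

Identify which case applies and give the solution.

a=9, b=3, f(n)=9n^2. log_3(9) = 2. Since c=2 = 2, Case 2 applies: T(n) = Θ(n^log_b(a) · log n) = O(n^2 log n).

Answer: O(n^2 log n) - Case 2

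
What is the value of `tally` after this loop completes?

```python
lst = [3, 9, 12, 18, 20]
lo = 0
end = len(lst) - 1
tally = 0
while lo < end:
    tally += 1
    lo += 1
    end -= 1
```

Iterations until pointers meet (list length 5)
`tally` takes the values: 0 → 1 → 2

Answer: 2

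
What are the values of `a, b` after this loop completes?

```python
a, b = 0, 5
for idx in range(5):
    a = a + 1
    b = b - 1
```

a goes 0→5, b goes 5→0
`a, b` takes the values: (0, 5) → (1, 5) → (1, 4) → (2, 4) → (2, 3) → (3, 3) → (3, 2) → (4, 2) → (4, 1) → (5, 1) → (5, 0)

Answer: 5, 0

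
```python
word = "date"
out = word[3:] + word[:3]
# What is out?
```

Trace:
`word = "date"` → word = 'date'
`out = word[3:] + word[:3]` → out = 'edat'
So out = 'edat'

Answer: 'edat'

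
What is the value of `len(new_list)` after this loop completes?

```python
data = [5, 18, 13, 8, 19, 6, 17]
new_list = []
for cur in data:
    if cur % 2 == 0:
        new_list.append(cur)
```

Count even numbers in [5, 18, 13, 8, 19, 6, 17]
`new_list` takes the values: [] → [18] → [18, 8] → [18, 8, 6]
So `len(new_list)` = 3

Answer: 3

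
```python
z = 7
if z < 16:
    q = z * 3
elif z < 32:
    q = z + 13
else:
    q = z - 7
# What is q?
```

Trace:
`z = 7` → z = 7
`if z < 16: ...` → z < 16 is True → q = 21
So q = 21

Answer: 21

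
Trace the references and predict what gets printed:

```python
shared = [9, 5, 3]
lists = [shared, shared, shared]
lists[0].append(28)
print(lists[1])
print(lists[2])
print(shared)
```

Key concept: list of same reference.
Step by step:
`shared = [9, 5, 3]` → shared = [9, 5, 3]
`lists = [shared, shared, shared]` → lists = [[9, 5, 3], [9, 5, 3], [9, 5, 3]]
`lists[0].append(28)` → shared = [9, 5, 3, 28]; lists = [[9, 5, 3, 28], [9, 5, 3, 28], [9, 5, 3, 28]]
`print(lists[1])` → prints [9, 5, 3, 28]
`print(lists[2])` → prints [9, 5, 3, 28]
`print(shared)` → prints [9, 5, 3, 28]

Answer:
[9, 5, 3, 28]
[9, 5, 3, 28]
[9, 5, 3, 28]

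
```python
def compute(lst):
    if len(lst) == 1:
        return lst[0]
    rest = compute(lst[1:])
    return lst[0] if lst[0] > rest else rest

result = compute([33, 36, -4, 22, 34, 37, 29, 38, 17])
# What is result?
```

Recursive max over [33, 36, -4, 22, 34, 37, 29, 38, 17] = 38

Answer: 38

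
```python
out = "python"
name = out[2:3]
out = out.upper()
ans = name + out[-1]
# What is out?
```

Trace:
`out = "python"` → out = 'python'
`name = out[2:3]` → name = 't'
`out = out.upper()` → out = 'PYTHON'
`ans = name + out[-1]` → ans = 'tN'
So out = 'PYTHON'

Answer: 'PYTHON'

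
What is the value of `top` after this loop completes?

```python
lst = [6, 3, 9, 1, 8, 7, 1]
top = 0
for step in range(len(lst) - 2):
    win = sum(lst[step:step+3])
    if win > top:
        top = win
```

Max sum of 3-element window in [6, 3, 9, 1, 8, 7, 1]
`top` takes the values: 0 → 18

Answer: 18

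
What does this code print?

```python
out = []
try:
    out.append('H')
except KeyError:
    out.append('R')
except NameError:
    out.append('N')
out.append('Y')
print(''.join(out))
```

Execution trace: 'H' (try body, no exception) → 'Y' (after the try/except). Output: HY

Answer: HY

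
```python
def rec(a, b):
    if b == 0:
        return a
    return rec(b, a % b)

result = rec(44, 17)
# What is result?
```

rec(44, 17) -> rec(17, 10) -> rec(10, 7) -> rec(7, 3) -> rec(3, 1) -> rec(1, 0) -> 1

Answer: 1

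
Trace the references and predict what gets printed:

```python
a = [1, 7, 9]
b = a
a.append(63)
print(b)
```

Key concept: basic list aliasing.
Step by step:
`a = [1, 7, 9]` → a = [1, 7, 9]
`b = a` → b = [1, 7, 9] (same object as a)
`a.append(63)` → a = [1, 7, 9, 63] (same object as b); b = [1, 7, 9, 63] (same object as a)
`print(b)` → prints [1, 7, 9, 63]

Answer: [1, 7, 9, 63]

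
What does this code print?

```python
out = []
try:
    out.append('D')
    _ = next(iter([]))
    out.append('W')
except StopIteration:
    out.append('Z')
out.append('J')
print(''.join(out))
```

Execution trace: 'D' (try body) → 'Z' (except StopIteration) → 'J' (after the try/except). Output: DZJ

Answer: DZJ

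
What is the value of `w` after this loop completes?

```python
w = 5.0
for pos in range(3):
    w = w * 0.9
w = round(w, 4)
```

Exponential decay: 5.0 * 0.9^3
`w` takes the values: 5.0 → 4.5 → 4.05 → 3.645

Answer: 3.645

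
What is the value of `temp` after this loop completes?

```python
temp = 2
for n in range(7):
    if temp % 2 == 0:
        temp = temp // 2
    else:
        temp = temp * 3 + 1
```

Collatz-style transformation from 2
`temp` takes the values: 2 → 1 → 4 → 2 → 1 → 4 → 2 → 1

Answer: 1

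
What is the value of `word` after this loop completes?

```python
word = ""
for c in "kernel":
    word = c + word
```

Reverse 'kernel'
`word` takes the values: "" → "k" → "ek" → "rek" → "nrek" → "enrek" → "lenrek"

Answer: "lenrek"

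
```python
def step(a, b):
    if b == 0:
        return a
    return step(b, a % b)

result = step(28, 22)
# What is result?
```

step(28, 22) -> step(22, 6) -> step(6, 4) -> step(4, 2) -> step(2, 0) -> 2

Answer: 2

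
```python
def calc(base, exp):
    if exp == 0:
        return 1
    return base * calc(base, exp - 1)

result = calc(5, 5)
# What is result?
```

calc(5, 5) = 5 * 5 * 5 * 5 * 5 = 3125

Answer: 3125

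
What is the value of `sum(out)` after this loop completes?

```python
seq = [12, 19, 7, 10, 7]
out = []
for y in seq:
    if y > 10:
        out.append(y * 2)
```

Sum of doubled values > 10
`out` takes the values: [] → [24] → [24, 38]
So `sum(out)` = 62

Answer: 62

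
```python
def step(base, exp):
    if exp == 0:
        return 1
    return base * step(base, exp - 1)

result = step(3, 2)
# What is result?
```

step(3, 2) = 3 * 3 = 9

Answer: 9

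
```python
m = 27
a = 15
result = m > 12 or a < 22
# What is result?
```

Trace:
`m = 27` → m = 27
`a = 15` → a = 15
`result = m > 12 or a < 22` → result = True
So result = True

Answer: True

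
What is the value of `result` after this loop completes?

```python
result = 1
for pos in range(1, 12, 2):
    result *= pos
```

Product of 1, 3, 5, ... up to 11
`result` takes the values: 1 → 3 → 15 → 105 → 945 → 10395

Answer: 10395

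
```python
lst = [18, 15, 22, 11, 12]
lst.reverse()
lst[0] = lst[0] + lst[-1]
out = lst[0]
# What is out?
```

Trace:
`lst = [18, 15, 22, 11, 12]` → lst = [18, 15, 22, 11, 12]
`lst.reverse()` → lst = [12, 11, 22, 15, 18]
`lst[0] = lst[0] + lst[-1]` → lst = [30, 11, 22, 15, 18]
`out = lst[0]` → out = 30
So out = 30

Answer: 30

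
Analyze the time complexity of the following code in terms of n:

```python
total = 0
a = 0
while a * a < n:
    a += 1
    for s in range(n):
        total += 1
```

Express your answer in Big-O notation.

Each loop level contributes: √n × n. Multiplying the contributions gives O(n√n).

Answer: O(n√n)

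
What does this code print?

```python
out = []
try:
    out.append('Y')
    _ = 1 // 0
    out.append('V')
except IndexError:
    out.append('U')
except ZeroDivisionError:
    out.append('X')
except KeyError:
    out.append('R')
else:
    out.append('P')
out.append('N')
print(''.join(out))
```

Execution trace: 'Y' (try body) → 'X' (except ZeroDivisionError) → 'N' (after the try/except). Output: YXN

Answer: YXN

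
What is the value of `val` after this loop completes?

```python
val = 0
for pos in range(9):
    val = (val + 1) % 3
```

Increment mod 3, 9 times = 0
`val` takes the values: 0 → 1 → 2 → 0 → 1 → 2 → 0 → 1 → 2 → 0

Answer: 0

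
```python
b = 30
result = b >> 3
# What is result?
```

Trace:
`b = 30` → b = 30
`result = b >> 3` → result = 3
So result = 3

Answer: 3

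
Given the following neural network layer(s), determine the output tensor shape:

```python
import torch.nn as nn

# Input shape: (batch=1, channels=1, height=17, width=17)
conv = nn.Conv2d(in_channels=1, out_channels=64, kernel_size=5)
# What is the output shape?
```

Input: (1, 1, 17, 17) -> Output: (1, 64, 13, 13)

Answer: (1, 64, 13, 13)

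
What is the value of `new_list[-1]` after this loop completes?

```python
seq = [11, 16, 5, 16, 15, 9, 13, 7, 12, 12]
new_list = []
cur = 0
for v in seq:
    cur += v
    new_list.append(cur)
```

Cumulative sum ends at 116
`new_list` takes the values: [] → [11] → [11, 27] → [11, 27, 32] → [11, 27, 32, 48] → [11, 27, 32, 48, 63] → [11, 27, 32, 48, 63, 72] → [11, 27, 32, 48, 63, 72, 85] → [11, 27, 32, 48, 63, 72, 85, 92] → [11, 27, 32, 48, 63, 72, 85, 92, 104] → [11, 27, 32, 48, 63, 72, 85, 92, 104, 116]
So `new_list[-1]` = 116

Answer: 116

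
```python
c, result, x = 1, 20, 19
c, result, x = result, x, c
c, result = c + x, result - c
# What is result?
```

Trace:
`c, result, x = 1, 20, 19` → c = 1; result = 20; x = 19
`c, result, x = result, x, c` → c = 20; result = 19; x = 1
`c, result = c + x, result - c` → c = 21; result = -1
So result = -1

Answer: -1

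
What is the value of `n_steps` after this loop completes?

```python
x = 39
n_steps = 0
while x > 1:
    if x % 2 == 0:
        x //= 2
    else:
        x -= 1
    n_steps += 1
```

Steps to reduce 39 to 1
`n_steps` takes the values: 0 → 1 → 2 → 3 → 4 → 5 → 6 → 7 → 8

Answer: 8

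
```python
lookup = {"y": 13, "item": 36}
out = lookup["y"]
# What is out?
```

Trace:
`lookup = {"y": 13, "item": 36}` → lookup = {'y': 13, 'item': 36}
`out = lookup["y"]` → out = 13
So out = 13

Answer: 13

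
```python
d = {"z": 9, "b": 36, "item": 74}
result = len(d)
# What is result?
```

Trace:
`d = {"z": 9, "b": 36, "item": 74}` → d = {'z': 9, 'b': 36, 'item': 74}
`result = len(d)` → result = 3
So result = 3

Answer: 3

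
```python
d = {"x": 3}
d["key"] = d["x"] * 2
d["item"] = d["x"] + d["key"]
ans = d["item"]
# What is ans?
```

Trace:
`d = {"x": 3}` → d = {'x': 3}
`d["key"] = d["x"] * 2` → d = {'x': 3, 'key': 6}
`d["item"] = d["x"] + d["key"]` → d = {'x': 3, 'key': 6, 'item': 9}
`ans = d["item"]` → ans = 9
So ans = 9

Answer: 9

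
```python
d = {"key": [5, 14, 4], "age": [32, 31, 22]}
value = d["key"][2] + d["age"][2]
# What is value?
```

Trace:
`d = {"key": [5, 14, 4], "age": [32, 31, 22]}` → d = {'key': [5, 14, 4], 'age': [32, 31, 22]}
`value = d["key"][2] + d["age"][2]` → value = 26
So value = 26

Answer: 26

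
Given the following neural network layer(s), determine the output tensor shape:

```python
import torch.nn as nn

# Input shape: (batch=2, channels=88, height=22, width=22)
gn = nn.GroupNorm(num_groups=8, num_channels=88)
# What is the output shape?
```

Input: (2, 88, 22, 22) -> Output: (2, 88, 22, 22)

Answer: (2, 88, 22, 22)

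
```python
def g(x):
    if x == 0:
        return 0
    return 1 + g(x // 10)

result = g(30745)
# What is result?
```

Count of digits of 30745: 5

Answer: 5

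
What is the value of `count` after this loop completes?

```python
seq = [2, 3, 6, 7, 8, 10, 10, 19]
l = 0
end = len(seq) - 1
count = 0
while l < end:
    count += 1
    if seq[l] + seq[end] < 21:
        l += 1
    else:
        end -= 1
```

Steps to find pair summing to 21
`count` takes the values: 0 → 1 → 2 → 3 → 4 → 5 → 6 → 7

Answer: 7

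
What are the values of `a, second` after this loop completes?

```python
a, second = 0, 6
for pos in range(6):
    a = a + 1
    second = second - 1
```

a goes 0→6, second goes 6→0
`a, second` takes the values: (0, 6) → (1, 6) → (1, 5) → (2, 5) → (2, 4) → (3, 4) → (3, 3) → (4, 3) → (4, 2) → (5, 2) → (5, 1) → (6, 1) → (6, 0)

Answer: 6, 0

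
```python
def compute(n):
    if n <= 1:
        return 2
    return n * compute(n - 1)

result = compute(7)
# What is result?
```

compute(7) = 7 * 6 * 5 * 4 * 3 * 2 * 2 = 10080

Answer: 10080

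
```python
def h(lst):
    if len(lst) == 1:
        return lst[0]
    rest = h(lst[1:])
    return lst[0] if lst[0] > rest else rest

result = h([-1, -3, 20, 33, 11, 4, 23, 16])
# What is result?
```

Recursive max over [-1, -3, 20, 33, 11, 4, 23, 16] = 33

Answer: 33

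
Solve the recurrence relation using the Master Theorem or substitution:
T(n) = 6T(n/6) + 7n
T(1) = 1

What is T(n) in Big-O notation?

By Master Theorem: a=6, b=6, f(n)=7n. Since log_6(6) = 1 and f(n) = Θ(n^1), Case 2 applies. T(n) = O(n log n).

Answer: O(n log n)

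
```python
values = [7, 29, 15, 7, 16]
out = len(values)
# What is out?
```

Trace:
`values = [7, 29, 15, 7, 16]` → values = [7, 29, 15, 7, 16]
`out = len(values)` → out = 5
So out = 5

Answer: 5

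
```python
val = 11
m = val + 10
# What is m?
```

Trace:
`val = 11` → val = 11
`m = val + 10` → m = 21
So m = 21

Answer: 21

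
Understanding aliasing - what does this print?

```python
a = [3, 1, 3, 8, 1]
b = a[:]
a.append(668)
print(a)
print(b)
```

Key concept: slice [:] creates copy.
Step by step:
`a = [3, 1, 3, 8, 1]` → a = [3, 1, 3, 8, 1]
`b = a[:]` → b = [3, 1, 3, 8, 1]
`a.append(668)` → a = [3, 1, 3, 8, 1, 668]
`print(a)` → prints [3, 1, 3, 8, 1, 668]
`print(b)` → prints [3, 1, 3, 8, 1]

Answer:
[3, 1, 3, 8, 1, 668]
[3, 1, 3, 8, 1]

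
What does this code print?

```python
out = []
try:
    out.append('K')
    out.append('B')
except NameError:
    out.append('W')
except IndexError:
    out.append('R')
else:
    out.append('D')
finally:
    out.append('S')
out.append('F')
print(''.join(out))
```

Execution trace: 'K' (try body) → 'B' (try body, no exception) → 'D' (else) → 'S' (finally) → 'F' (after the try/except). Output: KBDSF

Answer: KBDSF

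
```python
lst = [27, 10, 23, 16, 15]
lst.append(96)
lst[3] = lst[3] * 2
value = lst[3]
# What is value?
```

Trace:
`lst = [27, 10, 23, 16, 15]` → lst = [27, 10, 23, 16, 15]
`lst.append(96)` → lst = [27, 10, 23, 16, 15, 96]
`lst[3] = lst[3] * 2` → lst = [27, 10, 23, 32, 15, 96]
`value = lst[3]` → value = 32
So value = 32

Answer: 32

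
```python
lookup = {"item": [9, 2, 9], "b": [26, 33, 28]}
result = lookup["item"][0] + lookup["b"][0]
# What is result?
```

Trace:
`lookup = {"item": [9, 2, 9], "b": [26, 33, 28]}` → lookup = {'item': [9, 2, 9], 'b': [26, 33, 28]}
`result = lookup["item"][0] + lookup["b"][0]` → result = 35
So result = 35

Answer: 35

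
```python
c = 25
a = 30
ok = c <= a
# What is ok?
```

Trace:
`c = 25` → c = 25
`a = 30` → a = 30
`ok = c <= a` → ok = True
So ok = True

Answer: True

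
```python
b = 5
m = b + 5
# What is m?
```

Trace:
`b = 5` → b = 5
`m = b + 5` → m = 10
So m = 10

Answer: 10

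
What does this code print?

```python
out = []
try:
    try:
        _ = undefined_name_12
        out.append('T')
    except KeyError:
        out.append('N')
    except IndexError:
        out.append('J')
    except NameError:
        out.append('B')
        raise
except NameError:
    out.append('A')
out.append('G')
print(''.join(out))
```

Execution trace: 'B' (inner except NameError) → 'A' (outer except NameError) → 'G' (after the try/except). Output: BAG

Answer: BAG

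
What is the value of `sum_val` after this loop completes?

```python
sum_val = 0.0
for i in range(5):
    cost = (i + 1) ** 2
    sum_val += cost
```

Sum of squared losses 1² + 2² + ... + 5²
`sum_val` takes the values: 0.0 → 1.0 → 5.0 → 14.0 → 30.0 → 55.0

Answer: 55.0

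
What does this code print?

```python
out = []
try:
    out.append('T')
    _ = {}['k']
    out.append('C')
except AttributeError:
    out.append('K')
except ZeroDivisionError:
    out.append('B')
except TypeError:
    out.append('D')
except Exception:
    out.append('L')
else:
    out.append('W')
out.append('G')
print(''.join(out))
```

Execution trace: 'T' (try body) → 'L' (except Exception) → 'G' (after the try/except). Output: TLG

Answer: TLG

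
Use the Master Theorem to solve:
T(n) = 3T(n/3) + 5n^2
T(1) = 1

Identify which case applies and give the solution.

a=3, b=3, f(n)=5n^2. log_3(3) = 1. Since c=2 > 1 and the regularity condition holds (3(n/3)^2 = (3/3^2)n^2 with 3/3^2 < 1), Case 3 applies: T(n) = Θ(f(n)) = O(n^2).

Answer: O(n^2) - Case 3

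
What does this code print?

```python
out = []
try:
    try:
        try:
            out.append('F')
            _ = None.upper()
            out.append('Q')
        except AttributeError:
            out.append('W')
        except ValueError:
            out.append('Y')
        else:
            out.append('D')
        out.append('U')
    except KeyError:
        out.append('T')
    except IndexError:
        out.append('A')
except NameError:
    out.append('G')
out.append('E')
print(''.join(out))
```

Execution trace: 'F' (inner try body) → 'W' (inner except AttributeError) → 'U' (try body, no exception) → 'E' (after the try/except). Output: FWUE

Answer: FWUE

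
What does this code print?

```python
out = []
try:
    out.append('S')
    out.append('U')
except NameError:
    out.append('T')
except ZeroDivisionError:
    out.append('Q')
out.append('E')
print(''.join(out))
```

Execution trace: 'S' (try body) → 'U' (try body, no exception) → 'E' (after the try/except). Output: SUE

Answer: SUE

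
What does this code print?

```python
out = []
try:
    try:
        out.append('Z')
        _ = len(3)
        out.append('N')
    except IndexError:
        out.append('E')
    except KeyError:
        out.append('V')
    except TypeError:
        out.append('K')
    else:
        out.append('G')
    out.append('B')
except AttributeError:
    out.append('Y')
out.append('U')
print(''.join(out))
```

Execution trace: 'Z' (inner try body) → 'K' (inner except TypeError) → 'B' (try body, no exception) → 'U' (after the try/except). Output: ZKBU

Answer: ZKBU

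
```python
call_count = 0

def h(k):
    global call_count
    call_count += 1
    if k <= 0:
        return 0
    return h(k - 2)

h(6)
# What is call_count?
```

Linear recursion stepping by 2: 4 calls from k=6 down to ≤0.

Answer: 4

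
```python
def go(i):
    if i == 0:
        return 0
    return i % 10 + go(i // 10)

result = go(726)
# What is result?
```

Sum of digits of 726: 6 + 2 + 7 = 15

Answer: 15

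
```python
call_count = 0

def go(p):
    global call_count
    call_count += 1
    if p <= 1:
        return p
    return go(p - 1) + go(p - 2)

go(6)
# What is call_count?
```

Calls(p) = 1 + Calls(p-1) + Calls(p-2); Calls(0)=Calls(1)=1. For p=6 this gives 25.

Answer: 25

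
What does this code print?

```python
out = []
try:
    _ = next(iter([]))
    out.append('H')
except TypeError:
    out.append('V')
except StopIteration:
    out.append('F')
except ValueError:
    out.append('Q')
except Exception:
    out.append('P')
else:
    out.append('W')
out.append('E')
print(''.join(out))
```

Execution trace: 'F' (except StopIteration) → 'E' (after the try/except). Output: FE

Answer: FE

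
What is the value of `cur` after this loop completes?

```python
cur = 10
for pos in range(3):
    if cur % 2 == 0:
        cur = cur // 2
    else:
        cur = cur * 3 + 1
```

Collatz-style transformation from 10
`cur` takes the values: 10 → 5 → 16 → 8

Answer: 8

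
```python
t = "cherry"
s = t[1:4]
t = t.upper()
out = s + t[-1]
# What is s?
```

Trace:
`t = "cherry"` → t = 'cherry'
`s = t[1:4]` → s = 'her'
`t = t.upper()` → t = 'CHERRY'
`out = s + t[-1]` → out = 'herY'
So s = 'her'

Answer: 'her'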